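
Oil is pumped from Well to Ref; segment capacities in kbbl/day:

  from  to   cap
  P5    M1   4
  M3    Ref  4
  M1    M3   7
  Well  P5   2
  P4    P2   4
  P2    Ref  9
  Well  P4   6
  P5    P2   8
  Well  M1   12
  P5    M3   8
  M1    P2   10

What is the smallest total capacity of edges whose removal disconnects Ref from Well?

13

Augment Well→P4→P2→Ref: bottleneck 4, flow now 4.
Augment Well→M1→P2→Ref: bottleneck 5, flow now 9.
Augment Well→M1→M3→Ref: bottleneck 4, flow now 13.
No augmenting path remains; maximum flow = 13.
By max-flow min-cut, the minimum cut capacity equals the max flow.
In the residual graph, reachable from Well: {Well, P4, M1, P5, P2, M3}.
Min-cut edges: P2→Ref (9), M3→Ref (4); capacity 9 + 4 = 13.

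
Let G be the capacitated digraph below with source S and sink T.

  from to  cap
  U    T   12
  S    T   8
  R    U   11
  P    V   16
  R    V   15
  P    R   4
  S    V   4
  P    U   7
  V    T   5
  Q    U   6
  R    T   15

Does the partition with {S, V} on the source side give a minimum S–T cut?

Given cut capacity: 8 + 5 = 13.
Augment S→T: bottleneck 8, flow now 8.
Augment S→V→T: bottleneck 4, flow now 12.
No augmenting path remains; maximum flow = 12.
In the residual graph, reachable from S: {S}.
Min-cut edges: S→V (4), S→T (8); capacity 4 + 8 = 12.
Cut capacity 13 exceeds the max flow 12, so it is not minimum.

No — its capacity is 13, but the minimum cut has capacity 12.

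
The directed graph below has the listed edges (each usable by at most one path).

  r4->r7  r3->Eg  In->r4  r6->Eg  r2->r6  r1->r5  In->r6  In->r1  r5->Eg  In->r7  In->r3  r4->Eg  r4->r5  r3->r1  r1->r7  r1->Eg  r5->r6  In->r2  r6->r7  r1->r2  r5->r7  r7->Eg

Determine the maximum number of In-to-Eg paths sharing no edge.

5

Assign every edge capacity 1; by Menger, the answer equals the max flow.
Path In→r1→Eg (+1); total 1.
Path In→r3→Eg (+1); total 2.
Path In→r4→Eg (+1); total 3.
Path In→r6→Eg (+1); total 4.
Path In→r7→Eg (+1); total 5.
No residual In→Eg path; max flow = 5.
Certifying cut of size 5: {In→r1, In→r3, In→r4, r6→Eg, r7→Eg}.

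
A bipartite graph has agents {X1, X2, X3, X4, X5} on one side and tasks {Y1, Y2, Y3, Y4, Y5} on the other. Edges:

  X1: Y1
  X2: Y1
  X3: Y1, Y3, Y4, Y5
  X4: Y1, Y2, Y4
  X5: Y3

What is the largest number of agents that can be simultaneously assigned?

4

Unit-capacity flow: source→left, listed edges, right→sink; max matching = max flow.
Augmenting path X1→Y1 (+1); matched 1.
Augmenting path X3→Y3 (+1); matched 2.
Augmenting path X4→Y2 (+1); matched 3.
Augmenting path X5→Y3→X3→Y4 (+1); matched 4.
No augmenting path remains; maximum matching = 4.
König certificate: {X3, X4, X5, Y1} is a vertex cover of size 4 (every listed pair touches it), so no matching can be larger.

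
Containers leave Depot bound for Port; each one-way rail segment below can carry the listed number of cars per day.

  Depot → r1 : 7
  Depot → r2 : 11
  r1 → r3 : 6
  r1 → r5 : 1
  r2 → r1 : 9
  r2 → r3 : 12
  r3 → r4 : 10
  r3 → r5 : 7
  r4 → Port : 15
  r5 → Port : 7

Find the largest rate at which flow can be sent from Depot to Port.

17

Augment Depot→r1→r5→Port: bottleneck 1, flow now 1.
Augment Depot→r1→r3→r4→Port: bottleneck 6, flow now 7.
Augment Depot→r2→r3→r4→Port: bottleneck 4, flow now 11.
Augment Depot→r2→r3→r5→Port: bottleneck 6, flow now 17.
No augmenting path remains; maximum flow = 17.
In the residual graph, reachable from Depot: {Depot, r1, r2, r3, r5}.
Min-cut edges: r3→r4 (10), r5→Port (7); capacity 10 + 7 = 17.
This cut is saturated, so no flow can exceed 17.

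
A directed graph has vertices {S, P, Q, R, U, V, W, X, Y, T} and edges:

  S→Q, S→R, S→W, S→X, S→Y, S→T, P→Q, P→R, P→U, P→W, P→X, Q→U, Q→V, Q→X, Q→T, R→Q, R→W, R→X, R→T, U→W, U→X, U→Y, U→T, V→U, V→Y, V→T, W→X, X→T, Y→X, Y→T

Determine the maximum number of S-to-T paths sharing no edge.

5

Assign every edge capacity 1; by Menger, the answer equals the max flow.
Path S→T (+1); total 1.
Path S→Q→T (+1); total 2.
Path S→R→T (+1); total 3.
Path S→X→T (+1); total 4.
Path S→Y→T (+1); total 5.
No residual S→T path; max flow = 5.
Certifying cut of size 5: {S→Q, S→R, S→T, S→Y, X→T}.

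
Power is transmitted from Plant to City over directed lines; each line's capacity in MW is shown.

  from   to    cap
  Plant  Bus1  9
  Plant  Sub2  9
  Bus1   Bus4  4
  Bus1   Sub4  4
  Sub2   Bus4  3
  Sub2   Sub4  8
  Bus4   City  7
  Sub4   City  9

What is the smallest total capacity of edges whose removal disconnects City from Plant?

Augment Plant→Bus1→Bus4→City: bottleneck 4, flow now 4.
Augment Plant→Bus1→Sub4→City: bottleneck 4, flow now 8.
Augment Plant→Sub2→Bus4→City: bottleneck 3, flow now 11.
Augment Plant→Sub2→Sub4→City: bottleneck 5, flow now 16.
No augmenting path remains; maximum flow = 16.
By max-flow min-cut, the minimum cut capacity equals the max flow.
In the residual graph, reachable from Plant: {Plant, Bus1, Sub2, Sub4}.
Min-cut edges: Bus1→Bus4 (4), Sub2→Bus4 (3), Sub4→City (9); capacity 4 + 3 + 9 = 16.

16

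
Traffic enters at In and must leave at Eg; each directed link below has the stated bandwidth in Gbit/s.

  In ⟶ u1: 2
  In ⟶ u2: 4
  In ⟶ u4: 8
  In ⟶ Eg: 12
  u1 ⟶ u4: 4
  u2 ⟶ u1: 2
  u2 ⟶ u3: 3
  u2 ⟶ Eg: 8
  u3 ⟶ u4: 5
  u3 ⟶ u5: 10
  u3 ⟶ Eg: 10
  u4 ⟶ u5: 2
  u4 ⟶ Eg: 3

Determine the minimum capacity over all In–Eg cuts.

Augment In→Eg: bottleneck 12, flow now 12.
Augment In→u2→Eg: bottleneck 4, flow now 16.
Augment In→u4→Eg: bottleneck 3, flow now 19.
No augmenting path remains; maximum flow = 19.
By max-flow min-cut, the minimum cut capacity equals the max flow.
In the residual graph, reachable from In: {In, u1, u4, u5}.
Min-cut edges: In→u2 (4), In→Eg (12), u4→Eg (3); capacity 4 + 12 + 3 = 19.

19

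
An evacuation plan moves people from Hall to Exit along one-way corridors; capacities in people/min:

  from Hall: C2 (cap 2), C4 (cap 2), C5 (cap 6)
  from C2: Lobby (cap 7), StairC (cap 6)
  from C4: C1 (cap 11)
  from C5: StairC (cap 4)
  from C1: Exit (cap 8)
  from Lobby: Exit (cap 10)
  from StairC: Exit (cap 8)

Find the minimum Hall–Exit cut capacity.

Augment Hall→C2→Lobby→Exit: bottleneck 2, flow now 2.
Augment Hall→C4→C1→Exit: bottleneck 2, flow now 4.
Augment Hall→C5→StairC→Exit: bottleneck 4, flow now 8.
No augmenting path remains; maximum flow = 8.
By max-flow min-cut, the minimum cut capacity equals the max flow.
In the residual graph, reachable from Hall: {Hall, C5}.
Min-cut edges: Hall→C2 (2), Hall→C4 (2), C5→StairC (4); capacity 2 + 2 + 4 = 8.

8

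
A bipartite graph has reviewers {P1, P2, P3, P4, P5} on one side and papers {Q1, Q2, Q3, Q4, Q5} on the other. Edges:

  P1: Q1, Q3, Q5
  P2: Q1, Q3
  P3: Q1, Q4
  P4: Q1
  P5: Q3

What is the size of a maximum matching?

Unit-capacity flow: source→left, listed edges, right→sink; max matching = max flow.
Augmenting path P1→Q1 (+1); matched 1.
Augmenting path P2→Q3 (+1); matched 2.
Augmenting path P3→Q4 (+1); matched 3.
Augmenting path P4→Q1→P1→Q5 (+1); matched 4.
No augmenting path remains; maximum matching = 4.
König certificate: {P1, P3, Q1, Q3} is a vertex cover of size 4 (every listed pair touches it), so no matching can be larger.

4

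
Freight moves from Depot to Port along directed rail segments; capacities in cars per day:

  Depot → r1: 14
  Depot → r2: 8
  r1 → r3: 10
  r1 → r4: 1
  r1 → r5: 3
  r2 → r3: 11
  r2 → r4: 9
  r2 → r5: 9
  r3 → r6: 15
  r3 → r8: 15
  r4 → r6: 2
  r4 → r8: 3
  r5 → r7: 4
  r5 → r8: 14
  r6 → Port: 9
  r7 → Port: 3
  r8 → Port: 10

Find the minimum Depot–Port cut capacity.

Augment Depot→r1→r3→r6→Port: bottleneck 9, flow now 9.
Augment Depot→r1→r3→r8→Port: bottleneck 1, flow now 10.
Augment Depot→r1→r4→r8→Port: bottleneck 1, flow now 11.
Augment Depot→r1→r5→r7→Port: bottleneck 3, flow now 14.
Augment Depot→r2→r3→r8→Port: bottleneck 8, flow now 22.
No augmenting path remains; maximum flow = 22.
By max-flow min-cut, the minimum cut capacity equals the max flow.
In the residual graph, reachable from Depot: {Depot}.
Min-cut edges: Depot→r1 (14), Depot→r2 (8); capacity 14 + 8 = 22.

22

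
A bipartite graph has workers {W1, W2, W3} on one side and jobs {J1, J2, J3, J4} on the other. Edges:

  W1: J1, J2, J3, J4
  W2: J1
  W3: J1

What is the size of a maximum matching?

2

Unit-capacity flow: source→left, listed edges, right→sink; max matching = max flow.
Augmenting path W1→J1 (+1); matched 1.
Augmenting path W2→J1→W1→J2 (+1); matched 2.
No augmenting path remains; maximum matching = 2.
König certificate: {W1, J1} is a vertex cover of size 2 (every listed pair touches it), so no matching can be larger.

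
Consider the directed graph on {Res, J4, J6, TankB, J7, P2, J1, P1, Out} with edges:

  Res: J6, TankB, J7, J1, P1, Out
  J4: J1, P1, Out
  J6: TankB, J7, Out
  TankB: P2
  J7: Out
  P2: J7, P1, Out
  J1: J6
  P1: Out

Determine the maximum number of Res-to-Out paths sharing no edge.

Assign every edge capacity 1; by Menger, the answer equals the max flow.
Path Res→Out (+1); total 1.
Path Res→J6→Out (+1); total 2.
Path Res→J7→Out (+1); total 3.
Path Res→P1→Out (+1); total 4.
Path Res→TankB→P2→Out (+1); total 5.
No residual Res→Out path; max flow = 5.
Certifying cut of size 5: {J6→Out, J7→Out, Res→Out, Res→P1, TankB→P2}.

5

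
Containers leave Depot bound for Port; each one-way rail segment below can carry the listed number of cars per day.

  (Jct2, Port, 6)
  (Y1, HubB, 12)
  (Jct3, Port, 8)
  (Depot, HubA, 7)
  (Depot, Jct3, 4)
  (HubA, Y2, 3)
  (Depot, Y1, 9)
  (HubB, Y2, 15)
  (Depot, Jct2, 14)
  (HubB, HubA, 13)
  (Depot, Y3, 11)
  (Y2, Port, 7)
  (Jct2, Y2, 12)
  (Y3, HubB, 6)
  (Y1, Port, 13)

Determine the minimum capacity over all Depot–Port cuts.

26

Augment Depot→Jct2→Port: bottleneck 6, flow now 6.
Augment Depot→Y1→Port: bottleneck 9, flow now 15.
Augment Depot→Jct3→Port: bottleneck 4, flow now 19.
Augment Depot→Jct2→Y2→Port: bottleneck 7, flow now 26.
No augmenting path remains; maximum flow = 26.
By max-flow min-cut, the minimum cut capacity equals the max flow.
In the residual graph, reachable from Depot: {Depot, Jct2, HubB, HubA, Y3, Y2}.
Min-cut edges: Depot→Y1 (9), Depot→Jct3 (4), Jct2→Port (6), Y2→Port (7); capacity 9 + 4 + 6 + 7 = 26.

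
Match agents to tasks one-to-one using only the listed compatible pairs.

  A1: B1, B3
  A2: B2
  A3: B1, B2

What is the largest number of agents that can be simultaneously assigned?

Unit-capacity flow: source→left, listed edges, right→sink; max matching = max flow.
Augmenting path A1→B1 (+1); matched 1.
Augmenting path A2→B2 (+1); matched 2.
Augmenting path A3→B1→A1→B3 (+1); matched 3.
No augmenting path remains; maximum matching = 3.
König certificate: {A1, A2, A3} is a vertex cover of size 3 (every listed pair touches it), so no matching can be larger.

3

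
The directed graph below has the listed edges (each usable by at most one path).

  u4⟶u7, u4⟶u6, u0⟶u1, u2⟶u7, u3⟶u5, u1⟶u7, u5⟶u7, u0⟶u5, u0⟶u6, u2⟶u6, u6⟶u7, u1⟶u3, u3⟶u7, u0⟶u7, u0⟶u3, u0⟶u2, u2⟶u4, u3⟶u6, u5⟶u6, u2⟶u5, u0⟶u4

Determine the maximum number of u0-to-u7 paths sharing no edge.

Assign every edge capacity 1; by Menger, the answer equals the max flow.
Path u0→u7 (+1); total 1.
Path u0→u1→u7 (+1); total 2.
Path u0→u2→u7 (+1); total 3.
Path u0→u3→u7 (+1); total 4.
Path u0→u4→u7 (+1); total 5.
Path u0→u5→u7 (+1); total 6.
Path u0→u6→u7 (+1); total 7.
No residual u0→u7 path; max flow = 7.
Certifying cut of size 7: {u0→u1, u0→u2, u0→u3, u0→u4, u0→u5, u0→u6, u0→u7}.

7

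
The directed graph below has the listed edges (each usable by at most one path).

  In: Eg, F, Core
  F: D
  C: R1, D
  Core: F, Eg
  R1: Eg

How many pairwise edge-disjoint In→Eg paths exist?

Assign every edge capacity 1; by Menger, the answer equals the max flow.
Path In→Eg (+1); total 1.
Path In→Core→Eg (+1); total 2.
No residual In→Eg path; max flow = 2.
Certifying cut of size 2: {In→Core, In→Eg}.

2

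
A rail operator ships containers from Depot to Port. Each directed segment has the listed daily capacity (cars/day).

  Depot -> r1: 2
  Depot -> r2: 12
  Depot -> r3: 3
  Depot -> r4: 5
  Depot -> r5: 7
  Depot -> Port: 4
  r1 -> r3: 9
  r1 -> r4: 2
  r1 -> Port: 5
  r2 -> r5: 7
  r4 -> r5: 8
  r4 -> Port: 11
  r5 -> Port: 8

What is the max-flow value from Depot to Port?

19

Augment Depot→Port: bottleneck 4, flow now 4.
Augment Depot→r1→Port: bottleneck 2, flow now 6.
Augment Depot→r4→Port: bottleneck 5, flow now 11.
Augment Depot→r5→Port: bottleneck 7, flow now 18.
Augment Depot→r2→r5→Port: bottleneck 1, flow now 19.
No augmenting path remains; maximum flow = 19.
In the residual graph, reachable from Depot: {Depot, r2, r3, r5}.
Min-cut edges: Depot→r1 (2), Depot→r4 (5), Depot→Port (4), r5→Port (8); capacity 2 + 5 + 4 + 8 = 19.
This cut is saturated, so no flow can exceed 19.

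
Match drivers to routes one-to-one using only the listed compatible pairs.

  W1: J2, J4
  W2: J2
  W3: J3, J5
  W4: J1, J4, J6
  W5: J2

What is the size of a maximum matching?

Unit-capacity flow: source→left, listed edges, right→sink; max matching = max flow.
Augmenting path W1→J2 (+1); matched 1.
Augmenting path W3→J3 (+1); matched 2.
Augmenting path W4→J1 (+1); matched 3.
Augmenting path W2→J2→W1→J4 (+1); matched 4.
No augmenting path remains; maximum matching = 4.
König certificate: {W1, W3, W4, J2} is a vertex cover of size 4 (every listed pair touches it), so no matching can be larger.

4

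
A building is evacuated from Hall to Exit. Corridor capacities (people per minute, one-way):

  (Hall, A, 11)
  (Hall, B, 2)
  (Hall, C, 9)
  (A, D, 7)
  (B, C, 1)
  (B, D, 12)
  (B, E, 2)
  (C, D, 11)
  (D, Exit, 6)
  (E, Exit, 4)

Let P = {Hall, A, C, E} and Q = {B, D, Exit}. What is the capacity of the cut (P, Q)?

Edges leaving {Hall, A, C, E}: Hall→B (2), A→D (7), C→D (11), E→Exit (4).
Cut capacity = 2 + 7 + 11 + 4 = 24.

24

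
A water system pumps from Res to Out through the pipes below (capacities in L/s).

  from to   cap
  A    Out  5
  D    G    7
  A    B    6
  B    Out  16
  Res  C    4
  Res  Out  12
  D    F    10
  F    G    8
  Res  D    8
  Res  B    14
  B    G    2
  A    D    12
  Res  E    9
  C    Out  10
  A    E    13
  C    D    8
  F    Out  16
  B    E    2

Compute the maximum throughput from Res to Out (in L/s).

Augment Res→Out: bottleneck 12, flow now 12.
Augment Res→B→Out: bottleneck 14, flow now 26.
Augment Res→C→Out: bottleneck 4, flow now 30.
Augment Res→D→F→Out: bottleneck 8, flow now 38.
No augmenting path remains; maximum flow = 38.
In the residual graph, reachable from Res: {Res, E}.
Min-cut edges: Res→B (14), Res→C (4), Res→D (8), Res→Out (12); capacity 14 + 4 + 8 + 12 = 38.
This cut is saturated, so no flow can exceed 38.

38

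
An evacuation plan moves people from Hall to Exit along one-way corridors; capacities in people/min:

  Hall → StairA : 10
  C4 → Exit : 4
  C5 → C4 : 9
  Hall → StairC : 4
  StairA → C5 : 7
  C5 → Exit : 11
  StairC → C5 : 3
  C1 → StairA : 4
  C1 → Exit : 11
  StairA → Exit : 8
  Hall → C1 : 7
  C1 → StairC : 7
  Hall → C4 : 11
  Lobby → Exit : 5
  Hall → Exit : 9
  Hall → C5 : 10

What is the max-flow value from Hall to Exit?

Augment Hall→Exit: bottleneck 9, flow now 9.
Augment Hall→C1→Exit: bottleneck 7, flow now 16.
Augment Hall→StairA→Exit: bottleneck 8, flow now 24.
Augment Hall→C5→Exit: bottleneck 10, flow now 34.
Augment Hall→C4→Exit: bottleneck 4, flow now 38.
Augment Hall→StairC→C5→Exit: bottleneck 1, flow now 39.
No augmenting path remains; maximum flow = 39.
In the residual graph, reachable from Hall: {Hall, StairC, StairA, C5, C4}.
Min-cut edges: Hall→C1 (7), Hall→Exit (9), StairA→Exit (8), C5→Exit (11), C4→Exit (4); capacity 7 + 9 + 8 + 11 + 4 = 39.
This cut is saturated, so no flow can exceed 39.

39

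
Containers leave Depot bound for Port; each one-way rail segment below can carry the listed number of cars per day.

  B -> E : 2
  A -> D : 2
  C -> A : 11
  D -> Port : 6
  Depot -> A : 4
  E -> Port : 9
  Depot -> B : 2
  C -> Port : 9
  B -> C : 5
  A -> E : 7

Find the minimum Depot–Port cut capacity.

6

Augment Depot→A→D→Port: bottleneck 2, flow now 2.
Augment Depot→A→E→Port: bottleneck 2, flow now 4.
Augment Depot→B→C→Port: bottleneck 2, flow now 6.
No augmenting path remains; maximum flow = 6.
By max-flow min-cut, the minimum cut capacity equals the max flow.
In the residual graph, reachable from Depot: {Depot}.
Min-cut edges: Depot→A (4), Depot→B (2); capacity 4 + 2 = 6.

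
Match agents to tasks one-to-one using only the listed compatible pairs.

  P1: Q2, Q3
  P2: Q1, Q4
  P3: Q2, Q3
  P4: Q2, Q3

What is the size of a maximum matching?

Unit-capacity flow: source→left, listed edges, right→sink; max matching = max flow.
Augmenting path P1→Q2 (+1); matched 1.
Augmenting path P2→Q1 (+1); matched 2.
Augmenting path P3→Q3 (+1); matched 3.
No augmenting path remains; maximum matching = 3.
König certificate: {P2, Q2, Q3} is a vertex cover of size 3 (every listed pair touches it), so no matching can be larger.

3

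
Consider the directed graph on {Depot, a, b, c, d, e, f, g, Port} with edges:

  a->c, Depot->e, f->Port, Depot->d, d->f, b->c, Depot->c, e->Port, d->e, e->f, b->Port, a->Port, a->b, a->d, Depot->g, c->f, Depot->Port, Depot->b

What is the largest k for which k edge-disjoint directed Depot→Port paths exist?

Assign every edge capacity 1; by Menger, the answer equals the max flow.
Path Depot→Port (+1); total 1.
Path Depot→b→Port (+1); total 2.
Path Depot→e→Port (+1); total 3.
Path Depot→c→f→Port (+1); total 4.
No residual Depot→Port path; max flow = 4.
Certifying cut of size 4: {Depot→Port, Depot→b, e→Port, f→Port}.

4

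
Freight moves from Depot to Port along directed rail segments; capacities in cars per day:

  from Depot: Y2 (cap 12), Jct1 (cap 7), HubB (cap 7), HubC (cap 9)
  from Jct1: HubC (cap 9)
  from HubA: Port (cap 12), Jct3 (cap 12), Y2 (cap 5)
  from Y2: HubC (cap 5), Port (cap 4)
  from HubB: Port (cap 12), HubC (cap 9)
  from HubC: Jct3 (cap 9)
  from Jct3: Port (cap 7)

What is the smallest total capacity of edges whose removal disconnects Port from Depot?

Augment Depot→Y2→Port: bottleneck 4, flow now 4.
Augment Depot→HubB→Port: bottleneck 7, flow now 11.
Augment Depot→HubC→Jct3→Port: bottleneck 7, flow now 18.
No augmenting path remains; maximum flow = 18.
By max-flow min-cut, the minimum cut capacity equals the max flow.
In the residual graph, reachable from Depot: {Depot, Jct1, Y2, HubC, Jct3}.
Min-cut edges: Depot→HubB (7), Y2→Port (4), Jct3→Port (7); capacity 7 + 4 + 7 = 18.

18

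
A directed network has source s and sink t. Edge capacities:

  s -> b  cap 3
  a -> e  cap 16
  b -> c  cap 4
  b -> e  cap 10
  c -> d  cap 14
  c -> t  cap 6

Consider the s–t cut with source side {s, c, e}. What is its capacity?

Edges leaving {s, c, e}: s→b (3), c→d (14), c→t (6).
Cut capacity = 3 + 14 + 6 = 23.

23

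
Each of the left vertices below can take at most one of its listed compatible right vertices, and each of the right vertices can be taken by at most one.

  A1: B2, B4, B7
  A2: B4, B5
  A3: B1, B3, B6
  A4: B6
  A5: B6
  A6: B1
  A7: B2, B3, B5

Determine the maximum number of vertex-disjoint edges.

Unit-capacity flow: source→left, listed edges, right→sink; max matching = max flow.
Augmenting path A1→B2 (+1); matched 1.
Augmenting path A2→B4 (+1); matched 2.
Augmenting path A3→B1 (+1); matched 3.
Augmenting path A4→B6 (+1); matched 4.
Augmenting path A7→B3 (+1); matched 5.
Augmenting path A6→B1→A3→B3→A7→B5 (+1); matched 6.
No augmenting path remains; maximum matching = 6.
König certificate: {A1, A2, A3, A6, A7, B6} is a vertex cover of size 6 (every listed pair touches it), so no matching can be larger.

6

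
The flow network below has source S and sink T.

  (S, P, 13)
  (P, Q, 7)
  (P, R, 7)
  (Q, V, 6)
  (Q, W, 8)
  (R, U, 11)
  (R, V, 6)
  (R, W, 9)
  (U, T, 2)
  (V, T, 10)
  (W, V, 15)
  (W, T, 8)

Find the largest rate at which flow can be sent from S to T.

13

Augment S→P→Q→V→T: bottleneck 6, flow now 6.
Augment S→P→Q→W→T: bottleneck 1, flow now 7.
Augment S→P→R→U→T: bottleneck 2, flow now 9.
Augment S→P→R→V→T: bottleneck 4, flow now 13.
No augmenting path remains; maximum flow = 13.
In the residual graph, reachable from S: {S}.
Min-cut edges: S→P (13); capacity 13 = 13.
This cut is saturated, so no flow can exceed 13.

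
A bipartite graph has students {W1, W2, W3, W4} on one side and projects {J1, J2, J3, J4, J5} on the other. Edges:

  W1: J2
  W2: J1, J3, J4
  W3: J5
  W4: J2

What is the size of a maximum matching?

3

Unit-capacity flow: source→left, listed edges, right→sink; max matching = max flow.
Augmenting path W1→J2 (+1); matched 1.
Augmenting path W2→J1 (+1); matched 2.
Augmenting path W3→J5 (+1); matched 3.
No augmenting path remains; maximum matching = 3.
König certificate: {W2, W3, J2} is a vertex cover of size 3 (every listed pair touches it), so no matching can be larger.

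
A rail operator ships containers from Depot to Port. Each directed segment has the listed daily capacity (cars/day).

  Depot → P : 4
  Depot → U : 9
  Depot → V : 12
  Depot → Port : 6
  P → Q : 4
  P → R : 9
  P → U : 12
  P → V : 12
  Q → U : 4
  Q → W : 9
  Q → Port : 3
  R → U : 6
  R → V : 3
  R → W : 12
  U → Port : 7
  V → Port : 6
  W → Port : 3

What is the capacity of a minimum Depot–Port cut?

Augment Depot→Port: bottleneck 6, flow now 6.
Augment Depot→U→Port: bottleneck 7, flow now 13.
Augment Depot→V→Port: bottleneck 6, flow now 19.
Augment Depot→P→Q→Port: bottleneck 3, flow now 22.
Augment Depot→P→Q→W→Port: bottleneck 1, flow now 23.
No augmenting path remains; maximum flow = 23.
By max-flow min-cut, the minimum cut capacity equals the max flow.
In the residual graph, reachable from Depot: {Depot, U, V}.
Min-cut edges: Depot→P (4), Depot→Port (6), U→Port (7), V→Port (6); capacity 4 + 6 + 7 + 6 = 23.

23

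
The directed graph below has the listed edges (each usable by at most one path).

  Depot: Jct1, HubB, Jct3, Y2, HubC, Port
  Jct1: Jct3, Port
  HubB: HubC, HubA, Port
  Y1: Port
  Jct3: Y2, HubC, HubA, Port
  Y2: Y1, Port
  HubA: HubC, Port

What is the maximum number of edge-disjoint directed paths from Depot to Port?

Assign every edge capacity 1; by Menger, the answer equals the max flow.
Path Depot→Port (+1); total 1.
Path Depot→Jct1→Port (+1); total 2.
Path Depot→HubB→Port (+1); total 3.
Path Depot→Jct3→Port (+1); total 4.
Path Depot→Y2→Port (+1); total 5.
No residual Depot→Port path; max flow = 5.
Certifying cut of size 5: {Depot→HubB, Depot→Jct1, Depot→Jct3, Depot→Port, Depot→Y2}.

5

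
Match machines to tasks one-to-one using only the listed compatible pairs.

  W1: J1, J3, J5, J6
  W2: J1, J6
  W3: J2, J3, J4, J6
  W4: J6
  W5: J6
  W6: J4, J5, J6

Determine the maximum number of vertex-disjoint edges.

Unit-capacity flow: source→left, listed edges, right→sink; max matching = max flow.
Augmenting path W1→J1 (+1); matched 1.
Augmenting path W2→J6 (+1); matched 2.
Augmenting path W3→J2 (+1); matched 3.
Augmenting path W6→J4 (+1); matched 4.
Augmenting path W4→J6→W2→J1→W1→J3 (+1); matched 5.
No augmenting path remains; maximum matching = 5.
König certificate: {W1, W2, W3, W6, J6} is a vertex cover of size 5 (every listed pair touches it), so no matching can be larger.

5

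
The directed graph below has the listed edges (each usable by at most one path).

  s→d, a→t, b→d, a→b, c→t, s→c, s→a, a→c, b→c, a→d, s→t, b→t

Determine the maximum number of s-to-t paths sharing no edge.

3

Assign every edge capacity 1; by Menger, the answer equals the max flow.
Path s→t (+1); total 1.
Path s→a→t (+1); total 2.
Path s→c→t (+1); total 3.
No residual s→t path; max flow = 3.
Certifying cut of size 3: {s→a, s→c, s→t}.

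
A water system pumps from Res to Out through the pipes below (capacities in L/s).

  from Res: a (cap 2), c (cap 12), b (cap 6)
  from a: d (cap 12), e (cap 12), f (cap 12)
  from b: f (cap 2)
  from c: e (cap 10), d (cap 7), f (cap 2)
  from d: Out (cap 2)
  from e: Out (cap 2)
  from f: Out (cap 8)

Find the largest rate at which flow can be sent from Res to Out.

Augment Res→a→d→Out: bottleneck 2, flow now 2.
Augment Res→b→f→Out: bottleneck 2, flow now 4.
Augment Res→c→e→Out: bottleneck 2, flow now 6.
Augment Res→c→f→Out: bottleneck 2, flow now 8.
Augment Res→c→d→a→f→Out: bottleneck 2, flow now 10. (uses reverse residual edge)
No augmenting path remains; maximum flow = 10.
In the residual graph, reachable from Res: {Res, b, c, d, e}.
Min-cut edges: Res→a (2), b→f (2), c→f (2), d→Out (2), e→Out (2); capacity 2 + 2 + 2 + 2 + 2 = 10.
This cut is saturated, so no flow can exceed 10.

10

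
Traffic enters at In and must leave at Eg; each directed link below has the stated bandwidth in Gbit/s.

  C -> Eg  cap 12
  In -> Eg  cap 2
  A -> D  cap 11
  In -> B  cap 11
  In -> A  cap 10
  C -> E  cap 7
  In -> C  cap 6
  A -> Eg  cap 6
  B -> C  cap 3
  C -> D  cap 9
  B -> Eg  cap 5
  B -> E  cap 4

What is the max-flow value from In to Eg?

22

Augment In→Eg: bottleneck 2, flow now 2.
Augment In→A→Eg: bottleneck 6, flow now 8.
Augment In→B→Eg: bottleneck 5, flow now 13.
Augment In→C→Eg: bottleneck 6, flow now 19.
Augment In→B→C→Eg: bottleneck 3, flow now 22.
No augmenting path remains; maximum flow = 22.
In the residual graph, reachable from In: {In, A, B, D, E}.
Min-cut edges: In→C (6), In→Eg (2), A→Eg (6), B→C (3), B→Eg (5); capacity 6 + 2 + 6 + 3 + 5 = 22.
This cut is saturated, so no flow can exceed 22.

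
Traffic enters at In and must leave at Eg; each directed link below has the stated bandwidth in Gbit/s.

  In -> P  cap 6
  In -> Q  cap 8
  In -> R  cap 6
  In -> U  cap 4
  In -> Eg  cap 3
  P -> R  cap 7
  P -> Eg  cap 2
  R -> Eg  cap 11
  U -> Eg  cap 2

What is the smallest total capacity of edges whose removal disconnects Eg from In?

Augment In→Eg: bottleneck 3, flow now 3.
Augment In→P→Eg: bottleneck 2, flow now 5.
Augment In→R→Eg: bottleneck 6, flow now 11.
Augment In→U→Eg: bottleneck 2, flow now 13.
Augment In→P→R→Eg: bottleneck 4, flow now 17.
No augmenting path remains; maximum flow = 17.
By max-flow min-cut, the minimum cut capacity equals the max flow.
In the residual graph, reachable from In: {In, Q, U}.
Min-cut edges: In→P (6), In→R (6), In→Eg (3), U→Eg (2); capacity 6 + 6 + 3 + 2 = 17.

17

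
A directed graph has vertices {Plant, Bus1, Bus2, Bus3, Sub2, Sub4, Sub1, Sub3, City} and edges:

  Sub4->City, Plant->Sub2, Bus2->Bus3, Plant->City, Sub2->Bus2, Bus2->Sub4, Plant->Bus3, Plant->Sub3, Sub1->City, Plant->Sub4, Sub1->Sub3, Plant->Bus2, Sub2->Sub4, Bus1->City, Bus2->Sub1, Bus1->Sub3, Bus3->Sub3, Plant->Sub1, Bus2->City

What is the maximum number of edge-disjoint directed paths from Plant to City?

4

Assign every edge capacity 1; by Menger, the answer equals the max flow.
Path Plant→City (+1); total 1.
Path Plant→Bus2→City (+1); total 2.
Path Plant→Sub4→City (+1); total 3.
Path Plant→Sub1→City (+1); total 4.
No residual Plant→City path; max flow = 4.
Certifying cut of size 4: {Bus2→City, Plant→City, Sub1→City, Sub4→City}.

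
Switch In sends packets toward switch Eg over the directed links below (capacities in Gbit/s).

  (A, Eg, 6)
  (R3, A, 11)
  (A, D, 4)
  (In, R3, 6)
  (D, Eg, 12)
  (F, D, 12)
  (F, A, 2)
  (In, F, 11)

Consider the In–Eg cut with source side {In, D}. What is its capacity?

Edges leaving {In, D}: In→F (11), In→R3 (6), D→Eg (12).
Cut capacity = 11 + 6 + 12 = 29.

29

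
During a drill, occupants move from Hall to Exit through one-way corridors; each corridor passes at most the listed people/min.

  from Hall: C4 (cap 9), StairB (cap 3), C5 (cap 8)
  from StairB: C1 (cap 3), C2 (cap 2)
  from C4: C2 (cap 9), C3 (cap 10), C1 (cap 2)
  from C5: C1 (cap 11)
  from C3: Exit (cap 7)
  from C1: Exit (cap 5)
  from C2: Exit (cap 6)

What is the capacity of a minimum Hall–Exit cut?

Augment Hall→StairB→C1→Exit: bottleneck 3, flow now 3.
Augment Hall→C4→C3→Exit: bottleneck 7, flow now 10.
Augment Hall→C4→C1→Exit: bottleneck 2, flow now 12.
Augment Hall→C5→C1→StairB→C2→Exit: bottleneck 2, flow now 14. (uses reverse residual edge)
Augment Hall→C5→C1→C4→C2→Exit: bottleneck 2, flow now 16. (uses reverse residual edge)
No augmenting path remains; maximum flow = 16.
By max-flow min-cut, the minimum cut capacity equals the max flow.
In the residual graph, reachable from Hall: {Hall, StairB, C5, C1}.
Min-cut edges: Hall→C4 (9), StairB→C2 (2), C1→Exit (5); capacity 9 + 2 + 5 = 16.

16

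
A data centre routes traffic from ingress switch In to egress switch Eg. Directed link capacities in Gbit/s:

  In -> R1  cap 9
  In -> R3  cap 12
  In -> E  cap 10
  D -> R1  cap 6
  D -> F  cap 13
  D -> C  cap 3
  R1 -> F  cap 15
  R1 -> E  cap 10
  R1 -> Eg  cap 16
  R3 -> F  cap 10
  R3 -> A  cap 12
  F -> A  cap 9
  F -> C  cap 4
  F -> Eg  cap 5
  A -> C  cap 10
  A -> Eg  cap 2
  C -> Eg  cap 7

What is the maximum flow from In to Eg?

21

Augment In→R1→Eg: bottleneck 9, flow now 9.
Augment In→R3→F→Eg: bottleneck 5, flow now 14.
Augment In→R3→A→Eg: bottleneck 2, flow now 16.
Augment In→R3→F→C→Eg: bottleneck 4, flow now 20.
Augment In→R3→A→C→Eg: bottleneck 1, flow now 21.
No augmenting path remains; maximum flow = 21.
In the residual graph, reachable from In: {In, E}.
Min-cut edges: In→R1 (9), In→R3 (12); capacity 9 + 12 = 21.
This cut is saturated, so no flow can exceed 21.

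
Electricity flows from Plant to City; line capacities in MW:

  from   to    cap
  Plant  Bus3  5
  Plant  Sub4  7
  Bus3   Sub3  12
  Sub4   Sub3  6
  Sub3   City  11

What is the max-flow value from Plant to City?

11

Augment Plant→Bus3→Sub3→City: bottleneck 5, flow now 5.
Augment Plant→Sub4→Sub3→City: bottleneck 6, flow now 11.
No augmenting path remains; maximum flow = 11.
In the residual graph, reachable from Plant: {Plant, Sub4}.
Min-cut edges: Plant→Bus3 (5), Sub4→Sub3 (6); capacity 5 + 6 = 11.
This cut is saturated, so no flow can exceed 11.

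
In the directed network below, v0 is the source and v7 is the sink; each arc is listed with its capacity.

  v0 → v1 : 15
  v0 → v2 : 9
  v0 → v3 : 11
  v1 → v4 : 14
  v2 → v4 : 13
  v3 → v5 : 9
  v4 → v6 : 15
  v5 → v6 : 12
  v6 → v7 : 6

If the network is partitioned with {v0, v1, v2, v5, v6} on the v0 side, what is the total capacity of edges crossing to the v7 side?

Edges leaving {v0, v1, v2, v5, v6}: v0→v3 (11), v1→v4 (14), v2→v4 (13), v6→v7 (6).
Cut capacity = 11 + 14 + 13 + 6 = 44.

44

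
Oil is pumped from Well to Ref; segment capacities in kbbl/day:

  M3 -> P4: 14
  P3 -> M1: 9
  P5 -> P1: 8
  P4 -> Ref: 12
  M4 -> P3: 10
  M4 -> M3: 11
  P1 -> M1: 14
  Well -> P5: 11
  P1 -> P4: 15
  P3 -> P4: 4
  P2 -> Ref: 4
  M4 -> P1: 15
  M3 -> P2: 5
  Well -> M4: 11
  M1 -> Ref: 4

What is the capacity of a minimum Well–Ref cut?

19

Augment Well→M4→M3→P4→Ref: bottleneck 11, flow now 11.
Augment Well→P5→P1→P4→Ref: bottleneck 1, flow now 12.
Augment Well→P5→P1→M1→Ref: bottleneck 4, flow now 16.
Augment Well→P5→P1→P4→M3→P2→Ref: bottleneck 3, flow now 19. (uses reverse residual edge)
No augmenting path remains; maximum flow = 19.
By max-flow min-cut, the minimum cut capacity equals the max flow.
In the residual graph, reachable from Well: {Well, P5}.
Min-cut edges: Well→M4 (11), P5→P1 (8); capacity 11 + 8 = 19.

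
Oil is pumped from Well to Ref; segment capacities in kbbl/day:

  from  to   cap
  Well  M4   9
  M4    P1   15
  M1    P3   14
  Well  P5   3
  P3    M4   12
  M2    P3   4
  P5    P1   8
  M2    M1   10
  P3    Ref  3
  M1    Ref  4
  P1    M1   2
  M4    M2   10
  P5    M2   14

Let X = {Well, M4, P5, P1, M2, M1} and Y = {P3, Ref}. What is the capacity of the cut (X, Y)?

Edges leaving {Well, M4, P5, P1, M2, M1}: M2→P3 (4), M1→P3 (14), M1→Ref (4).
Cut capacity = 4 + 14 + 4 = 22.

22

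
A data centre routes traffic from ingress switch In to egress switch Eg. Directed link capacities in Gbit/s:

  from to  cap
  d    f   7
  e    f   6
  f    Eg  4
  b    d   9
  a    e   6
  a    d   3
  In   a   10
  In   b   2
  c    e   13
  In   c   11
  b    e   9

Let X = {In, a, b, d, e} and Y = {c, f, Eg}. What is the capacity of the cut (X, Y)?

Edges leaving {In, a, b, d, e}: In→c (11), d→f (7), e→f (6).
Cut capacity = 11 + 7 + 6 = 24.

24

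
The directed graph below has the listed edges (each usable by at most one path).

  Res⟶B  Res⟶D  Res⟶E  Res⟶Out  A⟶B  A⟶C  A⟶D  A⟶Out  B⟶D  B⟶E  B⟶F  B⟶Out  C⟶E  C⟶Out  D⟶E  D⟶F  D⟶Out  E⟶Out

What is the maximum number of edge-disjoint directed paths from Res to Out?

4

Assign every edge capacity 1; by Menger, the answer equals the max flow.
Path Res→Out (+1); total 1.
Path Res→B→Out (+1); total 2.
Path Res→D→Out (+1); total 3.
Path Res→E→Out (+1); total 4.
No residual Res→Out path; max flow = 4.
Certifying cut of size 4: {Res→B, Res→D, Res→E, Res→Out}.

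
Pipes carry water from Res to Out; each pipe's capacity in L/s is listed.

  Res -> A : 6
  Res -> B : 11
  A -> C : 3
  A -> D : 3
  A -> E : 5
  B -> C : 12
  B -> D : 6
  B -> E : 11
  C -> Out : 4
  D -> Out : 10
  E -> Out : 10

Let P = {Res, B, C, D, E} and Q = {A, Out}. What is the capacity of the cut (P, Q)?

30

Edges leaving {Res, B, C, D, E}: Res→A (6), C→Out (4), D→Out (10), E→Out (10).
Cut capacity = 6 + 4 + 10 + 10 = 30.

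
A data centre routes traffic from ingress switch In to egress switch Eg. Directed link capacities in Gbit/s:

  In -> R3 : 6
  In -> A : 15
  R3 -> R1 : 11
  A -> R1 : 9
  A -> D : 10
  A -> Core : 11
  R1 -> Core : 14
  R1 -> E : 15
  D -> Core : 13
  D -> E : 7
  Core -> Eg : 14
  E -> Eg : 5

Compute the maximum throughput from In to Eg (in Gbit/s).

19

Augment In→A→Core→Eg: bottleneck 11, flow now 11.
Augment In→R3→R1→Core→Eg: bottleneck 3, flow now 14.
Augment In→R3→R1→E→Eg: bottleneck 3, flow now 17.
Augment In→A→R1→E→Eg: bottleneck 2, flow now 19.
No augmenting path remains; maximum flow = 19.
In the residual graph, reachable from In: {In, R3, A, R1, D, Core, E}.
Min-cut edges: Core→Eg (14), E→Eg (5); capacity 14 + 5 = 19.
This cut is saturated, so no flow can exceed 19.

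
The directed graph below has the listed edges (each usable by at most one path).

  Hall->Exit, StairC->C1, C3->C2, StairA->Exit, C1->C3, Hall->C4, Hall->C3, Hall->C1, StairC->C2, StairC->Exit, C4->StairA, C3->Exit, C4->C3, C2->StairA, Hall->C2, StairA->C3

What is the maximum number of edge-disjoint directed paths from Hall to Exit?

3

Assign every edge capacity 1; by Menger, the answer equals the max flow.
Path Hall→Exit (+1); total 1.
Path Hall→C3→Exit (+1); total 2.
Path Hall→C2→StairA→Exit (+1); total 3.
No residual Hall→Exit path; max flow = 3.
Certifying cut of size 3: {C3→Exit, Hall→Exit, StairA→Exit}.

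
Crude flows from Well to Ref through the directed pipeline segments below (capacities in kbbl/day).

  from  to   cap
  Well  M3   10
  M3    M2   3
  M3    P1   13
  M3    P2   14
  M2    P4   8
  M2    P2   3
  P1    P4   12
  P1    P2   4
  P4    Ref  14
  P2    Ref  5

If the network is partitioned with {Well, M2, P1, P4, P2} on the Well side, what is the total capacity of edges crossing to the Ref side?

29

Edges leaving {Well, M2, P1, P4, P2}: Well→M3 (10), P4→Ref (14), P2→Ref (5).
Cut capacity = 10 + 14 + 5 = 29.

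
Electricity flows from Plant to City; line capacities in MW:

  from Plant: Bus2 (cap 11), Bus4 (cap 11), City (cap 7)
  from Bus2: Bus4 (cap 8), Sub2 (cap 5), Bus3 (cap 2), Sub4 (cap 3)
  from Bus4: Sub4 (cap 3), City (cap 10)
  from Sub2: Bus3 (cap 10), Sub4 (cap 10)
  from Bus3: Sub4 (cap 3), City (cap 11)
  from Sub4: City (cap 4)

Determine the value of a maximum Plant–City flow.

Augment Plant→City: bottleneck 7, flow now 7.
Augment Plant→Bus4→City: bottleneck 10, flow now 17.
Augment Plant→Bus2→Bus3→City: bottleneck 2, flow now 19.
Augment Plant→Bus2→Sub4→City: bottleneck 3, flow now 22.
Augment Plant→Bus4→Sub4→City: bottleneck 1, flow now 23.
Augment Plant→Bus2→Sub2→Bus3→City: bottleneck 5, flow now 28.
No augmenting path remains; maximum flow = 28.
In the residual graph, reachable from Plant: {Plant, Bus2, Bus4, Sub4}.
Min-cut edges: Plant→City (7), Bus2→Sub2 (5), Bus2→Bus3 (2), Bus4→City (10), Sub4→City (4); capacity 7 + 5 + 2 + 10 + 4 = 28.
This cut is saturated, so no flow can exceed 28.

28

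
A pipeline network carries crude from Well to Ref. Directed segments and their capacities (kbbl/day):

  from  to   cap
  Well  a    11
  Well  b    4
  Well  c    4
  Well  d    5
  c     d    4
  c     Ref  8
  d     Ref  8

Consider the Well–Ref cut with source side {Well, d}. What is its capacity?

Edges leaving {Well, d}: Well→a (11), Well→b (4), Well→c (4), d→Ref (8).
Cut capacity = 11 + 4 + 4 + 8 = 27.

27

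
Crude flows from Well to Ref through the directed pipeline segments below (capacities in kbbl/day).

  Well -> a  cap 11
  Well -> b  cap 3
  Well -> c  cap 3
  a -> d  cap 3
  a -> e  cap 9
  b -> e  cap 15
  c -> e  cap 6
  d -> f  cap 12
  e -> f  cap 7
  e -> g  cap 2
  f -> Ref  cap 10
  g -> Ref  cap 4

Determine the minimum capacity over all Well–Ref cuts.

Augment Well→a→d→f→Ref: bottleneck 3, flow now 3.
Augment Well→a→e→f→Ref: bottleneck 7, flow now 10.
Augment Well→a→e→g→Ref: bottleneck 1, flow now 11.
Augment Well→b→e→g→Ref: bottleneck 1, flow now 12.
No augmenting path remains; maximum flow = 12.
By max-flow min-cut, the minimum cut capacity equals the max flow.
In the residual graph, reachable from Well: {Well, a, b, c, e}.
Min-cut edges: a→d (3), e→f (7), e→g (2); capacity 3 + 7 + 2 = 12.

12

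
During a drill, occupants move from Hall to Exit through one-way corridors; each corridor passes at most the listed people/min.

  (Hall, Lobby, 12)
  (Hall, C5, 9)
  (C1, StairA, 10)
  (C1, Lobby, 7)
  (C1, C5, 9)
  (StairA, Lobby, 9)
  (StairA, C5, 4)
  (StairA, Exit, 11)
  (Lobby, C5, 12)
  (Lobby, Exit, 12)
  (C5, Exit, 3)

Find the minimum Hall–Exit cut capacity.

15

Augment Hall→Lobby→Exit: bottleneck 12, flow now 12.
Augment Hall→C5→Exit: bottleneck 3, flow now 15.
No augmenting path remains; maximum flow = 15.
By max-flow min-cut, the minimum cut capacity equals the max flow.
In the residual graph, reachable from Hall: {Hall, C5}.
Min-cut edges: Hall→Lobby (12), C5→Exit (3); capacity 12 + 3 = 15.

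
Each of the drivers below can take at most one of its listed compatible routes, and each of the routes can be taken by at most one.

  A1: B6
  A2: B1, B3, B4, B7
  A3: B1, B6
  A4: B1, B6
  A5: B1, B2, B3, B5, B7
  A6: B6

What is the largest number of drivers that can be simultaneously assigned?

Unit-capacity flow: source→left, listed edges, right→sink; max matching = max flow.
Augmenting path A1→B6 (+1); matched 1.
Augmenting path A2→B1 (+1); matched 2.
Augmenting path A5→B2 (+1); matched 3.
Augmenting path A3→B1→A2→B3 (+1); matched 4.
No augmenting path remains; maximum matching = 4.
König certificate: {A2, A5, B1, B6} is a vertex cover of size 4 (every listed pair touches it), so no matching can be larger.

4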